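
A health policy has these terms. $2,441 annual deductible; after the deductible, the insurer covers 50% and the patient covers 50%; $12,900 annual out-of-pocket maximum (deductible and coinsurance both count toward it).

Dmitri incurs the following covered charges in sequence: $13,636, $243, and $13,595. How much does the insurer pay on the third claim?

$8,855

#1 ($13,636): $2,441 to deductible, leaving $11,195; 50% of $11,195 = $5,597.50. Cost to patient: $8,038.50. OOP to date $8,038.50. Plan pays $13,636 − $8,038.50 = $5,597.50.
#2 ($243): deductible already satisfied, so patient's share is 50% × $243 = $121.50. Patient pays $121.50; OOP now $8,160. Insurer: $243 − $121.50 = $121.50.
#3 ($13,595): 50% coinsurance on $13,595 = $6,797.50. OOP would hit $14,957.50 > $12,900, so the cap limits the patient to $12,900 − $8,160 = $4,740. Insurer: $13,595 − $4,740 = $8,855.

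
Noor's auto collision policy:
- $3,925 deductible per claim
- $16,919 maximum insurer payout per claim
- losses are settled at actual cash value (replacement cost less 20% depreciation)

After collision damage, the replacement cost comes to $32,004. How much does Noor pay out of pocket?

$15,085

Depreciate 20%: the covered value is $32,004 × 0.8 = $25,603.20.
Less the $3,925 deductible: $25,603.20 − $3,925 = $21,678.20.
Since $21,678.20 > $16,919, the payout is capped at $16,919.
Driver's share is the uncovered remainder: $32,004 − $16,919 = $15,085.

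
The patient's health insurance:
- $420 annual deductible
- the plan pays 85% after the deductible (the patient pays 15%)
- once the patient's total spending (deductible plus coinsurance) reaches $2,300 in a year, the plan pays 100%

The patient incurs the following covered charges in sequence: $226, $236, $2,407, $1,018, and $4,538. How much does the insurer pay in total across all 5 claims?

$6,804.25

Claim 1 ($226): entire amount goes to the deductible. Cost to patient: $226. OOP to date $226. Insurer: $226 − $226 = $0.
Claim 2 ($236): $194 finishes the deductible; $42 goes to coinsurance; patient's 15% is $6.30. Patient owes $200.30 (running OOP $426.30). Insurer: $236 − $200.30 = $35.70.
Claim 3 ($2,407): 15% coinsurance on $2,407 = $361.05. Patient owes $361.05 (running OOP $787.35). Plan pays $2,407 − $361.05 = $2,045.95.
Claim 4 ($1,018): deductible met; 15% of $1,018 = $152.70. Cost to patient: $152.70. OOP to date $940.05. Plan pays $1,018 − $152.70 = $865.30.
Claim 5 ($4,538): 15% coinsurance on $4,538 = $680.70. Patient pays $680.70; OOP now $1,620.75. Plan pays $4,538 − $680.70 = $3,857.30.
Insurer total = bills − patient's total = $8,425 − $1,620.75 = $6,804.25.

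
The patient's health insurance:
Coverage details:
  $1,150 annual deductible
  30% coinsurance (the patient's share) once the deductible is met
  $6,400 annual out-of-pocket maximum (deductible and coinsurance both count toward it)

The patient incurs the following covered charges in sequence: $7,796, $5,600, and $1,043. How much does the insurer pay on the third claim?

$730.10

Claim 1 — $7,796: deductible takes $1,150, $6,646 remains; 30% of $6,646 = $1,993.80. Cost to patient: $3,143.80. OOP to date $3,143.80. Plan pays $7,796 − $3,143.80 = $4,652.20.
Claim 2 — $5,600: deductible already satisfied, so patient's share is 30% × $5,600 = $1,680. Cost to patient: $1,680. OOP to date $4,823.80. Plan pays $5,600 − $1,680 = $3,920.
Claim 3 — $1,043: deductible met; 30% of $1,043 = $312.90. Patient pays $312.90; OOP now $5,136.70. Plan pays $1,043 − $312.90 = $730.10.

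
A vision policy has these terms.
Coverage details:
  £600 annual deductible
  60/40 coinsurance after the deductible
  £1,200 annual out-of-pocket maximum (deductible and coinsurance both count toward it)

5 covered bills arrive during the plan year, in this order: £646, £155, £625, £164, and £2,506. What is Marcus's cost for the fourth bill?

£65.60

Bill 1, £646: deductible takes £600, £46 remains; member's 40% is £18.40. Member owes £618.40 (running OOP £618.40).
Bill 2, £155: deductible met; 40% of £155 = £62. Member pays £62; OOP now £680.40.
Bill 3, £625: deductible already satisfied, so member's share is 40% × £625 = £250. Cost to member: £250. OOP to date £930.40.
Bill 4, £164: 40% coinsurance on £164 = £65.60. Member pays £65.60; OOP now £996.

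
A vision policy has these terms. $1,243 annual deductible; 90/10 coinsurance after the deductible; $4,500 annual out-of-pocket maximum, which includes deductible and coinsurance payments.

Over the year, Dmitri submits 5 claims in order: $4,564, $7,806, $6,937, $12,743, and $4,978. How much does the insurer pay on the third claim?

Bill 1, $4,564: $1,243 to deductible, leaving $3,321; coinsurance $3,321 × 10% = $332.10. Member pays $1,575.10; OOP now $1,575.10. Insurer: $4,564 − $1,575.10 = $2,988.90.
Bill 2, $7,806: deductible already satisfied, so member's share is 10% × $7,806 = $780.60. Member pays $780.60; OOP now $2,355.70. Plan pays $7,806 − $780.60 = $7,025.40.
Bill 3, $6,937: deductible already satisfied, so member's share is 10% × $6,937 = $693.70. Member pays $693.70; OOP now $3,049.40. Insurer: $6,937 − $693.70 = $6,243.30.

$6,243.30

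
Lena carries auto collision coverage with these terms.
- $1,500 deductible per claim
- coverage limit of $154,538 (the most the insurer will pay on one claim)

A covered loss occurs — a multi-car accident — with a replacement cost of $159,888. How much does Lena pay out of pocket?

$5,350

Subtract the deductible: $159,888 − $1,500 = $158,388.
Since $158,388 > $154,538, the payout is capped at $154,538.
Driver's share is the uncovered remainder: $159,888 − $154,538 = $5,350.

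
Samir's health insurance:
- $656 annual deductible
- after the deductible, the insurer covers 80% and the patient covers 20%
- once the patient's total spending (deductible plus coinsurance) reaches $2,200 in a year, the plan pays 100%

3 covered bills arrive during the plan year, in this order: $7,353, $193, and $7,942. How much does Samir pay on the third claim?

Bill 1, $7,353: $656 finishes the deductible; $6,697 goes to coinsurance; coinsurance $6,697 × 20% = $1,339.40. Patient pays $1,995.40; OOP now $1,995.40.
Bill 2, $193: deductible met; 20% of $193 = $38.60. Patient pays $38.60; OOP now $2,034.
Bill 3, $7,942: 20% coinsurance on $7,942 = $1,588.40. Adding that to $2,034 gives $3,622.40, past the $2,200 cap; patient pays only $2,200 − $2,034 = $166.

$166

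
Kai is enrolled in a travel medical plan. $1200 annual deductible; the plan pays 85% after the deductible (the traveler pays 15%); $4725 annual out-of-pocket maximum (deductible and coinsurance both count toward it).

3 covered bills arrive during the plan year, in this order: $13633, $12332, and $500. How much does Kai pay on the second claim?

$1660.05

#1 ($13633): $1200 to deductible, leaving $12433; traveler's 15% is $1864.95. Cost to traveler: $3064.95. OOP to date $3064.95.
#2 ($12332): 15% coinsurance on $12332 = $1849.80. OOP would hit $4914.75 > $4725, so the cap limits the traveler to $4725 − $3064.95 = $1660.05.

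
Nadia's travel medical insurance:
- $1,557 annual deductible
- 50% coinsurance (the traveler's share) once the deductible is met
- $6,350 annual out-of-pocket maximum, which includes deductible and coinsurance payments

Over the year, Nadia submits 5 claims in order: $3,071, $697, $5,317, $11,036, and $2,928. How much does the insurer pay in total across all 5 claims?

$16,699

Claim 1 ($3,071): $1,557 finishes the deductible; $1,514 goes to coinsurance; coinsurance $1,514 × 50% = $757. Cost to traveler: $2,314. OOP to date $2,314. Plan pays $3,071 − $2,314 = $757.
Claim 2 ($697): deductible met; 50% of $697 = $348.50. Traveler pays $348.50; OOP now $2,662.50. Insurer: $697 − $348.50 = $348.50.
Claim 3 ($5,317): 50% coinsurance on $5,317 = $2,658.50. Cost to traveler: $2,658.50. OOP to date $5,321. Insurer: $5,317 − $2,658.50 = $2,658.50.
Claim 4 ($11,036): deductible met; 50% of $11,036 = $5,518. Adding that to $5,321 gives $10,839, past the $6,350 cap; traveler pays only $6,350 − $5,321 = $1,029. Plan pays $11,036 − $1,029 = $10,007.
Claim 5 ($2,928): deductible already satisfied, so traveler's share is 50% × $2,928 = $1,464. OOP would hit $7,814 > $6,350, so the cap limits the traveler to $6,350 − $6,350 = $0. Insurer: $2,928 − $0 = $2,928.
Insurer total: $757 + $348.50 + $2,658.50 + $10,007 + $2,928 = $16,699.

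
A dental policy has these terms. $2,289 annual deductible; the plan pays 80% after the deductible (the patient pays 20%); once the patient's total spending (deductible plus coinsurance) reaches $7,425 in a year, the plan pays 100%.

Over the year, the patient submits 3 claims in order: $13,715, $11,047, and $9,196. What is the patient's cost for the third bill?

Bill 1, $13,715: deductible takes $2,289, $11,426 remains; 20% of $11,426 = $2,285.20. Patient owes $4,574.20 (running OOP $4,574.20).
Bill 2, $11,047: deductible already satisfied, so patient's share is 20% × $11,047 = $2,209.40. Patient owes $2,209.40 (running OOP $6,783.60).
Bill 3, $9,196: deductible already satisfied, so patient's share is 20% × $9,196 = $1,839.20. Adding that to $6,783.60 gives $8,622.80, past the $7,425 cap; patient pays only $7,425 − $6,783.60 = $641.40.

$641.40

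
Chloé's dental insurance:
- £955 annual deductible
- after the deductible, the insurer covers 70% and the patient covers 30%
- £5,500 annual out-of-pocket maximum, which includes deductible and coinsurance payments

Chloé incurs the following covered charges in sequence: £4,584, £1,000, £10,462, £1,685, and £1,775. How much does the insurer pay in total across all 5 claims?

Claim 1 — £4,584: deductible takes £955, £3,629 remains; 30% of £3,629 = £1,088.70. Cost to patient: £2,043.70. OOP to date £2,043.70. Insurer: £4,584 − £2,043.70 = £2,540.30.
Claim 2 — £1,000: deductible met; 30% of £1,000 = £300. Cost to patient: £300. OOP to date £2,343.70. Plan pays £1,000 − £300 = £700.
Claim 3 — £10,462: 30% coinsurance on £10,462 = £3,138.60. Patient owes £3,138.60 (running OOP £5,482.30). Plan pays £10,462 − £3,138.60 = £7,323.40.
Claim 4 — £1,685: deductible met; 30% of £1,685 = £505.50. OOP would hit £5,987.80 > £5,500, so the cap limits the patient to £5,500 − £5,482.30 = £17.70. Insurer: £1,685 − £17.70 = £1,667.30.
Claim 5 — £1,775: 30% coinsurance on £1,775 = £532.50. OOP would hit £6,032.50 > £5,500, so the cap limits the patient to £5,500 − £5,500 = £0. Insurer: £1,775 − £0 = £1,775.
Insurer total: £2,540.30 + £700 + £7,323.40 + £1,667.30 + £1,775 = £14,006.

£14,006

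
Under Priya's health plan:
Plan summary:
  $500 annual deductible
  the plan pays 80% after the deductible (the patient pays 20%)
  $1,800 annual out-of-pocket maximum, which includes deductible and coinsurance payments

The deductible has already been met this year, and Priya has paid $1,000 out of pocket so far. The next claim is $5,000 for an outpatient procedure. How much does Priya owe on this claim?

The deductible is already satisfied, so the full bill goes to coinsurance.
Patient's 20% share of $5,000 is $1,000.
Adding $1,000 to the $1,000 already spent would give $2,000, which exceeds the $1,800 cap; the patient pays just $1,800 − $1,000 = $800.

$800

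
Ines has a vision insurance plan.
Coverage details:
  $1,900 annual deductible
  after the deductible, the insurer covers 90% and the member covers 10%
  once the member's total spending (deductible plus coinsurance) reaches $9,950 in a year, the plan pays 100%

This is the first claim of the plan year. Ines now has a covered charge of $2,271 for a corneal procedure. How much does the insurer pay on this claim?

Nothing has been paid toward the $1,900 deductible, so the first $1,900 of this charge is applied there.
That leaves $2,271 − $1,900 = $371 for coinsurance.
10% of $371 = $37.10 falls to the member.
Member responsibility before any cap: $1,900 + $37.10 = $1,937.10.
Year-to-date out-of-pocket becomes $0 + $1,937.10 = $1,937.10, still under the $9,950 maximum, so no cap applies.
Insurer pays the balance: $2,271 − $1,937.10 = $333.90.

$333.90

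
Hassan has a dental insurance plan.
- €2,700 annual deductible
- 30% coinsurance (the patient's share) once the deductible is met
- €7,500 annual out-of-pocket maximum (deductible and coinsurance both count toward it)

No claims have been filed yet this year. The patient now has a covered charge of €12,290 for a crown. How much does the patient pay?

€5,577

The full €2,700 deductible is still open; €2,700 of this bill applies to it.
After the €2,700 deductible portion, €12,290 − €2,700 = €9,590 is subject to coinsurance.
Coinsurance: €9,590 × 30% = €2,877.
Patient responsibility before any cap: €2,700 + €2,877 = €5,577.
Cumulative spending €0 + €5,577 = €5,577 stays under the €7,500 maximum.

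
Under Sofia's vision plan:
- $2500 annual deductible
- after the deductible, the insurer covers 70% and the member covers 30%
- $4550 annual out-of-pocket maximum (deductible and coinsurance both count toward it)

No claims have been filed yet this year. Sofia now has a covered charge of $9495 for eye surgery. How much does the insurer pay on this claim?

Nothing has been paid toward the $2500 deductible, so the first $2500 of this charge is applied there.
After the $2500 deductible portion, $9495 − $2500 = $6995 is subject to coinsurance.
30% of $6995 = $2098.50 falls to the member.
Member responsibility before any cap: $2500 + $2098.50 = $4598.50.
That would bring total out-of-pocket to $4598.50, past the $4550 cap. The member is capped at $4550 − $0 = $4550 on this claim.
The insurer covers the remainder: $9495 − $4550 = $4945.

$4945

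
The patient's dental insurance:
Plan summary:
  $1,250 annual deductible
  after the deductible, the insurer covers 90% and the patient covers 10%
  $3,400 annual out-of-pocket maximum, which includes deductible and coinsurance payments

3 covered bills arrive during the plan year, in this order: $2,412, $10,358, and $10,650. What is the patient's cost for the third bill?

$998

#1 ($2,412): $1,250 to deductible, leaving $1,162; 10% of $1,162 = $116.20. Patient owes $1,366.20 (running OOP $1,366.20).
#2 ($10,358): deductible met; 10% of $10,358 = $1,035.80. Patient owes $1,035.80 (running OOP $2,402).
#3 ($10,650): deductible met; 10% of $10,650 = $1,065. Adding that to $2,402 gives $3,467, past the $3,400 cap; patient pays only $3,400 − $2,402 = $998.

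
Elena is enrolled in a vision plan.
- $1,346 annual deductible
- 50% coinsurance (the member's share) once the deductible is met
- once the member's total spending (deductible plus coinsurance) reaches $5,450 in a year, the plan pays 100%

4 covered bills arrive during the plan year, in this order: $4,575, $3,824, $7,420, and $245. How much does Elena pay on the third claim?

Claim 1 — $4,575: deductible takes $1,346, $3,229 remains; coinsurance $3,229 × 50% = $1,614.50. Member pays $2,960.50; OOP now $2,960.50.
Claim 2 — $3,824: deductible already satisfied, so member's share is 50% × $3,824 = $1,912. Member owes $1,912 (running OOP $4,872.50).
Claim 3 — $7,420: deductible met; 50% of $7,420 = $3,710. That would push OOP to $8,582.50, over the $5,450 cap, so member pays $5,450 − $4,872.50 = $577.50.

$577.50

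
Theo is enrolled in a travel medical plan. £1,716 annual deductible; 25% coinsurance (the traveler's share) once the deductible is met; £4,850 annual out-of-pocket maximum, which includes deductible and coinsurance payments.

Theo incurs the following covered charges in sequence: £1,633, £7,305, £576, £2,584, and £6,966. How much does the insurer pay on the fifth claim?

£6,427.50

#1 (£1,633): entire amount goes to the deductible. Traveler owes £1,633 (running OOP £1,633). Plan pays £1,633 − £1,633 = £0.
#2 (£7,305): deductible takes £83, £7,222 remains; traveler's 25% is £1,805.50. Traveler owes £1,888.50 (running OOP £3,521.50). Insurer: £7,305 − £1,888.50 = £5,416.50.
#3 (£576): deductible already satisfied, so traveler's share is 25% × £576 = £144. Traveler owes £144 (running OOP £3,665.50). Insurer: £576 − £144 = £432.
#4 (£2,584): deductible met; 25% of £2,584 = £646. Cost to traveler: £646. OOP to date £4,311.50. Insurer: £2,584 − £646 = £1,938.
#5 (£6,966): deductible already satisfied, so traveler's share is 25% × £6,966 = £1,741.50. OOP would hit £6,053 > £4,850, so the cap limits the traveler to £4,850 − £4,311.50 = £538.50. Plan pays £6,966 − £538.50 = £6,427.50.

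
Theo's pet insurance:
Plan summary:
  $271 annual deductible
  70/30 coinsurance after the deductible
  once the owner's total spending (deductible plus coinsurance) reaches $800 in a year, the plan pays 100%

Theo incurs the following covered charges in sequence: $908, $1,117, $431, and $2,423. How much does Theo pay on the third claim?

Claim 1 — $908: $271 to deductible, leaving $637; coinsurance $637 × 30% = $191.10. Cost to owner: $462.10. OOP to date $462.10.
Claim 2 — $1,117: 30% coinsurance on $1,117 = $335.10. Cost to owner: $335.10. OOP to date $797.20.
Claim 3 — $431: deductible already satisfied, so owner's share is 30% × $431 = $129.30. Adding that to $797.20 gives $926.50, past the $800 cap; owner pays only $800 − $797.20 = $2.80.

$2.80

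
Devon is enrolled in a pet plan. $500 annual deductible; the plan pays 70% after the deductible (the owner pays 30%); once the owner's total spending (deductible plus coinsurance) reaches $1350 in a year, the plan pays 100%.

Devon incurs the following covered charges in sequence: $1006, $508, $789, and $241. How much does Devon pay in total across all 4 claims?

$1113.20

Bill 1, $1006: $500 to deductible, leaving $506; owner's 30% is $151.80. Owner pays $651.80; OOP now $651.80.
Bill 2, $508: deductible met; 30% of $508 = $152.40. Cost to owner: $152.40. OOP to date $804.20.
Bill 3, $789: 30% coinsurance on $789 = $236.70. Owner pays $236.70; OOP now $1040.90.
Bill 4, $241: deductible met; 30% of $241 = $72.30. Owner pays $72.30; OOP now $1113.20.
Summing the owner's payments: $651.80 + $152.40 + $236.70 + $72.30 = $1113.20.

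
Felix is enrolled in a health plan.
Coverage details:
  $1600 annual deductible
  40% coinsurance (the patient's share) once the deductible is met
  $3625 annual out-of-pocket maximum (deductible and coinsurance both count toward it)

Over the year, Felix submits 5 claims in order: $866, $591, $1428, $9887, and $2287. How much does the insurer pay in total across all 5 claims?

Bill 1, $866: entire amount goes to the deductible. Cost to patient: $866. OOP to date $866. Plan pays $866 − $866 = $0.
Bill 2, $591: all of it applies to the deductible. Patient pays $591; OOP now $1457. Plan pays $591 − $591 = $0.
Bill 3, $1428: $143 to deductible, leaving $1285; 40% of $1285 = $514. Patient owes $657 (running OOP $2114). Insurer: $1428 − $657 = $771.
Bill 4, $9887: deductible already satisfied, so patient's share is 40% × $9887 = $3954.80. That would push OOP to $6068.80, over the $3625 cap, so patient pays $3625 − $2114 = $1511. Plan pays $9887 − $1511 = $8376.
Bill 5, $2287: 40% coinsurance on $2287 = $914.80. OOP would hit $4539.80 > $3625, so the cap limits the patient to $3625 − $3625 = $0. Plan pays $2287 − $0 = $2287.
Insurer total: $0 + $0 + $771 + $8376 + $2287 = $11434.

$11434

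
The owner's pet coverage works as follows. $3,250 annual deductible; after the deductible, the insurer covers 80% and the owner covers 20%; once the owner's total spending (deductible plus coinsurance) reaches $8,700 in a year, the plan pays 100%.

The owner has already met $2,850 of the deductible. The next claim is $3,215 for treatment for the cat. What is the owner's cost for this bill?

$2,850 of the $3,250 deductible is already met, leaving $400.
The remaining $2,815 (= $3,215 − $400) moves to coinsurance.
Owner's 20% share of $2,815 is $563.
Owner responsibility before any cap: $400 + $563 = $963.
Cumulative spending $2,850 + $963 = $3,813 stays under the $8,700 maximum.

$963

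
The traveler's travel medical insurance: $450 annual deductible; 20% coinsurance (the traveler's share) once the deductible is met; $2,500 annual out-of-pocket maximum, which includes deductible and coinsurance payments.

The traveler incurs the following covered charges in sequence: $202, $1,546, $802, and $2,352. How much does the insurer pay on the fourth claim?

$1,881.60

Bill 1, $202: all of it applies to the deductible. Cost to traveler: $202. OOP to date $202. Plan pays $202 − $202 = $0.
Bill 2, $1,546: $248 to deductible, leaving $1,298; traveler's 20% is $259.60. Traveler pays $507.60; OOP now $709.60. Plan pays $1,546 − $507.60 = $1,038.40.
Bill 3, $802: 20% coinsurance on $802 = $160.40. Cost to traveler: $160.40. OOP to date $870. Plan pays $802 − $160.40 = $641.60.
Bill 4, $2,352: deductible met; 20% of $2,352 = $470.40. Traveler owes $470.40 (running OOP $1,340.40). Plan pays $2,352 − $470.40 = $1,881.60.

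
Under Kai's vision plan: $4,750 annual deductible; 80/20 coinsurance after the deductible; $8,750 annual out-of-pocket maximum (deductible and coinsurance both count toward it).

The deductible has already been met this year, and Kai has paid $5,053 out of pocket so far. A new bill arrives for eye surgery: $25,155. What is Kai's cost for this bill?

$3,697

With the deductible met, the entire $25,155 is subject to coinsurance.
20% of $25,155 = $5,031 falls to the member.
Year-to-date out-of-pocket would reach $5,053 + $5,031 = $10,084, above the $8,750 maximum, so the member pays only $8,750 − $5,053 = $3,697.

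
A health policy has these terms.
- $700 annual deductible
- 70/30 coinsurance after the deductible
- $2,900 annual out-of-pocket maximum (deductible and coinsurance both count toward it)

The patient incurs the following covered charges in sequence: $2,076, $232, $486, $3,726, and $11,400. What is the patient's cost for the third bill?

$145.80

#1 ($2,076): deductible takes $700, $1,376 remains; coinsurance $1,376 × 30% = $412.80. Patient owes $1,112.80 (running OOP $1,112.80).
#2 ($232): 30% coinsurance on $232 = $69.60. Patient pays $69.60; OOP now $1,182.40.
#3 ($486): deductible already satisfied, so patient's share is 30% × $486 = $145.80. Patient owes $145.80 (running OOP $1,328.20).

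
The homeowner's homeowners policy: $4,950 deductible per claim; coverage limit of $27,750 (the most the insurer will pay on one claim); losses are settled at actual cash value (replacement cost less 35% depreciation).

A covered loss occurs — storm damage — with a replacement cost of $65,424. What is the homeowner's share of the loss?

At 35% depreciation, ACV = $65,424 − $22,898.40 = $42,525.60.
Less the $4,950 deductible: $42,525.60 − $4,950 = $37,575.60.
The $27,750 per-incident cap binds; insurer pays $27,750.
The homeowner bears the rest of the original loss: $65,424 − $27,750 = $37,674.

$37,674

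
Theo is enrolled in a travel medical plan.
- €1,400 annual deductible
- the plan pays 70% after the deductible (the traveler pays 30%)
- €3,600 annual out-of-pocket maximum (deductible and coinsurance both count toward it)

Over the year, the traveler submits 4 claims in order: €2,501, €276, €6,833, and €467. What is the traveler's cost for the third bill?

Claim 1 — €2,501: deductible takes €1,400, €1,101 remains; traveler's 30% is €330.30. Traveler owes €1,730.30 (running OOP €1,730.30).
Claim 2 — €276: 30% coinsurance on €276 = €82.80. Traveler owes €82.80 (running OOP €1,813.10).
Claim 3 — €6,833: 30% coinsurance on €6,833 = €2,049.90. OOP would hit €3,863 > €3,600, so the cap limits the traveler to €3,600 − €1,813.10 = €1,786.90.

€1,786.90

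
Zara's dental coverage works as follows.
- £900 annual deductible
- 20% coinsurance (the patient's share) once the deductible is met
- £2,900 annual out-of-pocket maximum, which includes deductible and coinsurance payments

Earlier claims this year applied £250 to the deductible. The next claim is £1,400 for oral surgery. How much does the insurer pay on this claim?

Remaining deductible: £900 − £250 = £650.
After the £650 deductible portion, £1,400 − £650 = £750 is subject to coinsurance.
Coinsurance: £750 × 20% = £150.
So the patient owes £650 + £150 = £800 before any cap.
Cumulative spending £250 + £800 = £1,050 stays under the £2,900 maximum.
Insurer pays the balance: £1,400 − £800 = £600.

£600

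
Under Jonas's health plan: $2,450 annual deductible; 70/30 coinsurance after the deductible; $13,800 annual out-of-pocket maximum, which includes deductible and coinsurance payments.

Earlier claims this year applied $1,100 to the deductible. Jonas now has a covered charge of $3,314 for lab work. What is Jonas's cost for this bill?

$1,939.20

Remaining deductible: $2,450 − $1,100 = $1,350.
After the $1,350 deductible portion, $3,314 − $1,350 = $1,964 is subject to coinsurance.
30% of $1,964 = $589.20 falls to the patient.
So the patient owes $1,350 + $589.20 = $1,939.20 before any cap.
Year-to-date out-of-pocket becomes $1,100 + $1,939.20 = $3,039.20, still under the $13,800 maximum, so no cap applies.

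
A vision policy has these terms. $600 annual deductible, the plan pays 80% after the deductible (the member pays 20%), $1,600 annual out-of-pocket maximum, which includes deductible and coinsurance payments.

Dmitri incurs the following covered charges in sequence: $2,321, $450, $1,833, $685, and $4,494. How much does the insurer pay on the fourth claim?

Bill 1, $2,321: $600 to deductible, leaving $1,721; coinsurance $1,721 × 20% = $344.20. Member owes $944.20 (running OOP $944.20). Plan pays $2,321 − $944.20 = $1,376.80.
Bill 2, $450: deductible met; 20% of $450 = $90. Member owes $90 (running OOP $1,034.20). Plan pays $450 − $90 = $360.
Bill 3, $1,833: 20% coinsurance on $1,833 = $366.60. Member owes $366.60 (running OOP $1,400.80). Plan pays $1,833 − $366.60 = $1,466.40.
Bill 4, $685: deductible met; 20% of $685 = $137. Member owes $137 (running OOP $1,537.80). Plan pays $685 − $137 = $548.

$548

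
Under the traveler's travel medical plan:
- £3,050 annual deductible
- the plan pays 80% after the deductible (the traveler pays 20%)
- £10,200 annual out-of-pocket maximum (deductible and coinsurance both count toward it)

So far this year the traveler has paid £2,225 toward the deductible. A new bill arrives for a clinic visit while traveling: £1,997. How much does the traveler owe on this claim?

£1,059.40

£2,225 of the £3,050 deductible is already met, leaving £825.
That leaves £1,997 − £825 = £1,172 for coinsurance.
20% of £1,172 = £234.40 falls to the traveler.
So the traveler owes £825 + £234.40 = £1,059.40 before any cap.
Year-to-date out-of-pocket becomes £2,225 + £1,059.40 = £3,284.40, still under the £10,200 maximum, so no cap applies.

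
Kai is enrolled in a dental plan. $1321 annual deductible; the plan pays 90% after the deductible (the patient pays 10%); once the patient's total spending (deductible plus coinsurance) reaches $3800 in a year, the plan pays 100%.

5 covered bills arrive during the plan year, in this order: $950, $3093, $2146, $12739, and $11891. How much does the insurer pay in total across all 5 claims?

$27019

Claim 1 — $950: all of it applies to the deductible. Cost to patient: $950. OOP to date $950. Insurer: $950 − $950 = $0.
Claim 2 — $3093: $371 finishes the deductible; $2722 goes to coinsurance; patient's 10% is $272.20. Patient owes $643.20 (running OOP $1593.20). Insurer: $3093 − $643.20 = $2449.80.
Claim 3 — $2146: 10% coinsurance on $2146 = $214.60. Patient owes $214.60 (running OOP $1807.80). Insurer: $2146 − $214.60 = $1931.40.
Claim 4 — $12739: deductible already satisfied, so patient's share is 10% × $12739 = $1273.90. Patient pays $1273.90; OOP now $3081.70. Insurer: $12739 − $1273.90 = $11465.10.
Claim 5 — $11891: deductible met; 10% of $11891 = $1189.10. OOP would hit $4270.80 > $3800, so the cap limits the patient to $3800 − $3081.70 = $718.30. Insurer: $11891 − $718.30 = $11172.70.
Insurer total = bills − patient's total = $30819 − $3800 = $27019.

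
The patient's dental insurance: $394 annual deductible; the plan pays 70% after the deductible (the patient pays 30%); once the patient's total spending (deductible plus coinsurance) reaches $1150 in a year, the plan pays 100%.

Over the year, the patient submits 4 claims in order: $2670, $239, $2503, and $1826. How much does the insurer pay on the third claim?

$2501.50

Claim 1 ($2670): deductible takes $394, $2276 remains; coinsurance $2276 × 30% = $682.80. Patient pays $1076.80; OOP now $1076.80. Insurer: $2670 − $1076.80 = $1593.20.
Claim 2 ($239): deductible already satisfied, so patient's share is 30% × $239 = $71.70. Patient owes $71.70 (running OOP $1148.50). Insurer: $239 − $71.70 = $167.30.
Claim 3 ($2503): deductible met; 30% of $2503 = $750.90. OOP would hit $1899.40 > $1150, so the cap limits the patient to $1150 − $1148.50 = $1.50. Insurer: $2503 − $1.50 = $2501.50.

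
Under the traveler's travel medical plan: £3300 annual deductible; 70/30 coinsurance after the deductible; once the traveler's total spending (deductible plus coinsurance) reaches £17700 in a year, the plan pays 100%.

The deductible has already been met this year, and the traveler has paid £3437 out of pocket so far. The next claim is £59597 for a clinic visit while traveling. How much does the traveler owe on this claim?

With the deductible met, the entire £59597 is subject to coinsurance.
Traveler's 30% share of £59597 is £17879.10.
Year-to-date out-of-pocket would reach £3437 + £17879.10 = £21316.10, above the £17700 maximum, so the traveler pays only £17700 − £3437 = £14263.

£14263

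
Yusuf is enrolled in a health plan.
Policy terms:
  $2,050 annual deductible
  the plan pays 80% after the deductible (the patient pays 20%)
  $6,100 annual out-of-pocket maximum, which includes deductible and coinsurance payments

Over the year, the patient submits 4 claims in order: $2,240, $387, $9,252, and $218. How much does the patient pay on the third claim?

$1,850.40

Claim 1 ($2,240): $2,050 to deductible, leaving $190; 20% of $190 = $38. Cost to patient: $2,088. OOP to date $2,088.
Claim 2 ($387): 20% coinsurance on $387 = $77.40. Cost to patient: $77.40. OOP to date $2,165.40.
Claim 3 ($9,252): deductible already satisfied, so patient's share is 20% × $9,252 = $1,850.40. Cost to patient: $1,850.40. OOP to date $4,015.80.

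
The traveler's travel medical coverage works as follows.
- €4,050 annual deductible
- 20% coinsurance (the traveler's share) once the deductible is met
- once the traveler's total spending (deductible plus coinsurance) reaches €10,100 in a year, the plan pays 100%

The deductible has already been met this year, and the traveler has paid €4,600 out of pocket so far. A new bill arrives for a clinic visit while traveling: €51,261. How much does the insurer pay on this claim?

€45,761

The deductible is already satisfied, so the full bill goes to coinsurance.
20% of €51,261 = €10,252.20 falls to the traveler.
That would bring total out-of-pocket to €14,852.20, past the €10,100 cap. The traveler is capped at €10,100 − €4,600 = €5,500 on this claim.
The plan picks up €51,261 − €5,500 = €45,761.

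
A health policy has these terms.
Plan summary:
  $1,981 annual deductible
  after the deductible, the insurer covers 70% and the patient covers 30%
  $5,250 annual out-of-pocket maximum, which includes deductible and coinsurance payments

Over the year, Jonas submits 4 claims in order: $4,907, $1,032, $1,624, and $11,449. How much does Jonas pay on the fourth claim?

$1,594.40

Bill 1, $4,907: deductible takes $1,981, $2,926 remains; patient's 30% is $877.80. Patient pays $2,858.80; OOP now $2,858.80.
Bill 2, $1,032: 30% coinsurance on $1,032 = $309.60. Patient pays $309.60; OOP now $3,168.40.
Bill 3, $1,624: 30% coinsurance on $1,624 = $487.20. Patient owes $487.20 (running OOP $3,655.60).
Bill 4, $11,449: deductible met; 30% of $11,449 = $3,434.70. Adding that to $3,655.60 gives $7,090.30, past the $5,250 cap; patient pays only $5,250 − $3,655.60 = $1,594.40.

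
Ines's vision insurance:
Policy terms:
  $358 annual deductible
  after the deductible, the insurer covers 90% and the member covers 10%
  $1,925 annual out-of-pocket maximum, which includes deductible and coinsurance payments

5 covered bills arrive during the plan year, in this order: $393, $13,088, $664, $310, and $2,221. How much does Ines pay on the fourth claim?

$31

Claim 1 ($393): deductible takes $358, $35 remains; 10% of $35 = $3.50. Cost to member: $361.50. OOP to date $361.50.
Claim 2 ($13,088): 10% coinsurance on $13,088 = $1,308.80. Cost to member: $1,308.80. OOP to date $1,670.30.
Claim 3 ($664): 10% coinsurance on $664 = $66.40. Member owes $66.40 (running OOP $1,736.70).
Claim 4 ($310): deductible met; 10% of $310 = $31. Member owes $31 (running OOP $1,767.70).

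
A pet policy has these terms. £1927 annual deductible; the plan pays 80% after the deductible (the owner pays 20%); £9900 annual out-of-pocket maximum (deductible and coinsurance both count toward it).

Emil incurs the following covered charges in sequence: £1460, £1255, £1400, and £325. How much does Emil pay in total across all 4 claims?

£2429.60

Claim 1 (£1460): all of it applies to the deductible. Owner pays £1460; OOP now £1460.
Claim 2 (£1255): £467 to deductible, leaving £788; coinsurance £788 × 20% = £157.60. Owner owes £624.60 (running OOP £2084.60).
Claim 3 (£1400): deductible met; 20% of £1400 = £280. Cost to owner: £280. OOP to date £2364.60.
Claim 4 (£325): deductible already satisfied, so owner's share is 20% × £325 = £65. Owner owes £65 (running OOP £2429.60).
Summing the owner's payments: £1460 + £624.60 + £280 + £65 = £2429.60.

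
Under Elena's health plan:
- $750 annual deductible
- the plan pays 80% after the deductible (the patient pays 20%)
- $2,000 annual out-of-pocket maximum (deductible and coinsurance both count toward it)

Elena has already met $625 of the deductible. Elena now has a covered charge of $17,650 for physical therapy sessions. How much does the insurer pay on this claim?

$16,275

Remaining deductible: $750 − $625 = $125.
That leaves $17,650 − $125 = $17,525 for coinsurance.
Patient's 20% share of $17,525 is $3,505.
Patient responsibility before any cap: $125 + $3,505 = $3,630.
That would bring total out-of-pocket to $4,255, past the $2,000 cap. The patient is capped at $2,000 − $625 = $1,375 on this claim.
Insurer pays the balance: $17,650 − $1,375 = $16,275.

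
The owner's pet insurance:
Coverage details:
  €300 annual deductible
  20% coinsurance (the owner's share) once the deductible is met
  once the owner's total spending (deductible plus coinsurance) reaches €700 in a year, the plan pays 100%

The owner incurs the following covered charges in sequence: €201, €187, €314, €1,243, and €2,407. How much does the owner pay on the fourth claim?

€248.60

#1 (€201): fully absorbed by the deductible. Cost to owner: €201. OOP to date €201.
#2 (€187): deductible takes €99, €88 remains; owner's 20% is €17.60. Owner pays €116.60; OOP now €317.60.
#3 (€314): deductible met; 20% of €314 = €62.80. Cost to owner: €62.80. OOP to date €380.40.
#4 (€1,243): deductible met; 20% of €1,243 = €248.60. Cost to owner: €248.60. OOP to date €629.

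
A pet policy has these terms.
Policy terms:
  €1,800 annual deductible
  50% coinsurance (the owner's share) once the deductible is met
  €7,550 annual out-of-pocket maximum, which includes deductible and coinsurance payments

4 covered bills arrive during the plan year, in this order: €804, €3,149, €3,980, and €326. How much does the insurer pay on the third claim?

€1,990

Bill 1, €804: fully absorbed by the deductible. Owner owes €804 (running OOP €804). Plan pays €804 − €804 = €0.
Bill 2, €3,149: €996 finishes the deductible; €2,153 goes to coinsurance; coinsurance €2,153 × 50% = €1,076.50. Cost to owner: €2,072.50. OOP to date €2,876.50. Insurer: €3,149 − €2,072.50 = €1,076.50.
Bill 3, €3,980: deductible already satisfied, so owner's share is 50% × €3,980 = €1,990. Owner owes €1,990 (running OOP €4,866.50). Insurer: €3,980 − €1,990 = €1,990.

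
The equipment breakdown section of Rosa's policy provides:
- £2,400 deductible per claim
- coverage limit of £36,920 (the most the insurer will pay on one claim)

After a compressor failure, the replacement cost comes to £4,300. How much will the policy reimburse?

£1,900

Subtract the deductible: £4,300 − £2,400 = £1,900.
That's under the £36,920 cap, so the insurer reimburses the full £1,900.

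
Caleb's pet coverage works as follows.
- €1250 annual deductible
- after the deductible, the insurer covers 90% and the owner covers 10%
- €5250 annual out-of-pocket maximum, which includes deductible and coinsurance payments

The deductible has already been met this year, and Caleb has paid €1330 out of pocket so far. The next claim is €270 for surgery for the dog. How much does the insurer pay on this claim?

With the deductible met, the entire €270 is subject to coinsurance.
Coinsurance: €270 × 10% = €27.
Year-to-date out-of-pocket becomes €1330 + €27 = €1357, still under the €5250 maximum, so no cap applies.
The insurer covers the remainder: €270 − €27 = €243.

€243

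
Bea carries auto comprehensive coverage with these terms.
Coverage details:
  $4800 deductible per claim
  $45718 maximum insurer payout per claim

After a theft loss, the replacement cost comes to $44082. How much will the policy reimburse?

After the deductible, $44082 − $4800 = $39282 remains.
That's under the $45718 cap, so the insurer reimburses the full $39282.

$39282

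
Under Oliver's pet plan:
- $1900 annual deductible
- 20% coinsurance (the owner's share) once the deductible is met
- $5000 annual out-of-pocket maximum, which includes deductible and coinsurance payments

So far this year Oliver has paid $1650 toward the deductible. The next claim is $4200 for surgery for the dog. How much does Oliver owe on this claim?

Remaining deductible: $1900 − $1650 = $250.
After the $250 deductible portion, $4200 − $250 = $3950 is subject to coinsurance.
20% of $3950 = $790 falls to the owner.
So the owner owes $250 + $790 = $1040 before any cap.
Year-to-date out-of-pocket becomes $1650 + $1040 = $2690, still under the $5000 maximum, so no cap applies.

$1040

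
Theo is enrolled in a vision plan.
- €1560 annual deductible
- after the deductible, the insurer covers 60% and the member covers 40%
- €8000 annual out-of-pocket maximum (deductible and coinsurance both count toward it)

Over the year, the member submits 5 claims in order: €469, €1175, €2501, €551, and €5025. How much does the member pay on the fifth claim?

€2010

Claim 1 — €469: fully absorbed by the deductible. Cost to member: €469. OOP to date €469.
Claim 2 — €1175: €1091 finishes the deductible; €84 goes to coinsurance; 40% of €84 = €33.60. Member owes €1124.60 (running OOP €1593.60).
Claim 3 — €2501: deductible already satisfied, so member's share is 40% × €2501 = €1000.40. Member owes €1000.40 (running OOP €2594).
Claim 4 — €551: 40% coinsurance on €551 = €220.40. Member pays €220.40; OOP now €2814.40.
Claim 5 — €5025: deductible met; 40% of €5025 = €2010. Member owes €2010 (running OOP €4824.40).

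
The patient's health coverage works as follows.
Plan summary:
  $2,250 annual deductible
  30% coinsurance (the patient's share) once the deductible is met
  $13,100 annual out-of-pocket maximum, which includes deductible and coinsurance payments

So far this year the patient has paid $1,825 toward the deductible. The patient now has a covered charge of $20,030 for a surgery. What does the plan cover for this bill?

$13,723.50

Remaining deductible: $2,250 − $1,825 = $425.
After the $425 deductible portion, $20,030 − $425 = $19,605 is subject to coinsurance.
Patient's 30% share of $19,605 is $5,881.50.
That puts the patient's cost at $425 + $5,881.50 = $6,306.50 before any cap.
Total out-of-pocket so far would be $1,825 + $6,306.50 = $8,131.50, below the $13,100 cap — no reduction.
The insurer covers the remainder: $20,030 − $6,306.50 = $13,723.50.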